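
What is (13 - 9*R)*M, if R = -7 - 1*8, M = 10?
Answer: 1480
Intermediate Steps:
R = -15 (R = -7 - 8 = -15)
(13 - 9*R)*M = (13 - 9*(-15))*10 = (13 + 135)*10 = 148*10 = 1480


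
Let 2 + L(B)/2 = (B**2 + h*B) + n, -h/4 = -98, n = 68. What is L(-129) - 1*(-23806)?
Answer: -43916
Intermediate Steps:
h = 392 (h = -4*(-98) = 392)
L(B) = 132 + 2*B**2 + 784*B (L(B) = -4 + 2*((B**2 + 392*B) + 68) = -4 + 2*(68 + B**2 + 392*B) = -4 + (136 + 2*B**2 + 784*B) = 132 + 2*B**2 + 784*B)
L(-129) - 1*(-23806) = (132 + 2*(-129)**2 + 784*(-129)) - 1*(-23806) = (132 + 2*16641 - 101136) + 23806 = (132 + 33282 - 101136) + 23806 = -67722 + 23806 = -43916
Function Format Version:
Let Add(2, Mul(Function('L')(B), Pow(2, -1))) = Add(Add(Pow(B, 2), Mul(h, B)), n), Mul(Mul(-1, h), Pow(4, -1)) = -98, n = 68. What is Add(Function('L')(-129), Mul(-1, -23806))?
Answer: -43916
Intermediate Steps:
h = 392 (h = Mul(-4, -98) = 392)
Function('L')(B) = Add(132, Mul(2, Pow(B, 2)), Mul(784, B)) (Function('L')(B) = Add(-4, Mul(2, Add(Add(Pow(B, 2), Mul(392, B)), 68))) = Add(-4, Mul(2, Add(68, Pow(B, 2), Mul(392, B)))) = Add(-4, Add(136, Mul(2, Pow(B, 2)), Mul(784, B))) = Add(132, Mul(2, Pow(B, 2)), Mul(784, B)))
Add(Function('L')(-129), Mul(-1, -23806)) = Add(Add(132, Mul(2, Pow(-129, 2)), Mul(784, -129)), Mul(-1, -23806)) = Add(Add(132, Mul(2, 16641), -101136), 23806) = Add(Add(132, 33282, -101136), 23806) = Add(-67722, 23806) = -43916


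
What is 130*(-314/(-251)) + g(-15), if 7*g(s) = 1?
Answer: 285991/1757 ≈ 162.77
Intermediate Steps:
g(s) = 1/7 (g(s) = (1/7)*1 = 1/7)
130*(-314/(-251)) + g(-15) = 130*(-314/(-251)) + 1/7 = 130*(-314*(-1/251)) + 1/7 = 130*(314/251) + 1/7 = 40820/251 + 1/7 = 285991/1757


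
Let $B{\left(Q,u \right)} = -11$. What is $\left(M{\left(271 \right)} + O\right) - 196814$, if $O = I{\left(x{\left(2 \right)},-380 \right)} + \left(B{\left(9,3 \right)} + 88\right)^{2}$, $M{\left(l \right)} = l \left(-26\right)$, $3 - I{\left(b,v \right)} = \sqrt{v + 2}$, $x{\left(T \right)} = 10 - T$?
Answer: $-197928 - 3 i \sqrt{42} \approx -1.9793 \cdot 10^{5} - 19.442 i$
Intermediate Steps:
$I{\left(b,v \right)} = 3 - \sqrt{2 + v}$ ($I{\left(b,v \right)} = 3 - \sqrt{v + 2} = 3 - \sqrt{2 + v}$)
$M{\left(l \right)} = - 26 l$
$O = 5932 - 3 i \sqrt{42}$ ($O = \left(3 - \sqrt{2 - 380}\right) + \left(-11 + 88\right)^{2} = \left(3 - \sqrt{-378}\right) + 77^{2} = \left(3 - 3 i \sqrt{42}\right) + 5929 = 5932 - 3 i \sqrt{42} \approx 5932.0 - 19.442 i$)
$\left(M{\left(271 \right)} + O\right) - 196814 = \left(\left(-26\right) 271 + \left(5932 - 3 i \sqrt{42}\right)\right) - 196814 = \left(-7046 + \left(5932 - 3 i \sqrt{42}\right)\right) - 196814 = \left(-1114 - 3 i \sqrt{42}\right) - 196814 = -197928 - 3 i \sqrt{42}$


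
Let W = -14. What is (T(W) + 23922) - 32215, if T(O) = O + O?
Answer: -8321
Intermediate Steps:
T(O) = 2*O
(T(W) + 23922) - 32215 = (2*(-14) + 23922) - 32215 = (-28 + 23922) - 32215 = 23894 - 32215 = -8321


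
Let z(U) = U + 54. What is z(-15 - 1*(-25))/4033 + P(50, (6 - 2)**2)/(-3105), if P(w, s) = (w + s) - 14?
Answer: -10996/12522465 ≈ -0.00087810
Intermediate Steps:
P(w, s) = -14 + s + w (P(w, s) = (s + w) - 14 = -14 + s + w)
z(U) = 54 + U
z(-15 - 1*(-25))/4033 + P(50, (6 - 2)**2)/(-3105) = (54 + (-15 - 1*(-25)))/4033 + (-14 + (6 - 2)**2 + 50)/(-3105) = (54 + (-15 + 25))*(1/4033) + (-14 + 4**2 + 50)*(-1/3105) = (54 + 10)*(1/4033) + (-14 + 16 + 50)*(-1/3105) = 64*(1/4033) + 52*(-1/3105) = 64/4033 - 52/3105 = -10996/12522465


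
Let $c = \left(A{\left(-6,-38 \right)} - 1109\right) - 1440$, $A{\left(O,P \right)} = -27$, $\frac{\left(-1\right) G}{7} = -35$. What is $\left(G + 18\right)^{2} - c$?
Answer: $71745$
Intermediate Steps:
$G = 245$ ($G = \left(-7\right) \left(-35\right) = 245$)
$c = -2576$ ($c = \left(-27 - 1109\right) - 1440 = -1136 - 1440 = -2576$)
$\left(G + 18\right)^{2} - c = \left(245 + 18\right)^{2} - -2576 = 263^{2} + 2576 = 69169 + 2576 = 71745$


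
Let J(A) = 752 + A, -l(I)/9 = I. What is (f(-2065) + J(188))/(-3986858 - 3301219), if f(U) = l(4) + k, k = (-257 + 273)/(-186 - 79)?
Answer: -79848/643780135 ≈ -0.00012403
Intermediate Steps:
l(I) = -9*I
k = -16/265 (k = 16/(-265) = 16*(-1/265) = -16/265 ≈ -0.060377)
f(U) = -9556/265 (f(U) = -9*4 - 16/265 = -36 - 16/265 = -9556/265)
(f(-2065) + J(188))/(-3986858 - 3301219) = (-9556/265 + (752 + 188))/(-3986858 - 3301219) = (-9556/265 + 940)/(-7288077) = (239544/265)*(-1/7288077) = -79848/643780135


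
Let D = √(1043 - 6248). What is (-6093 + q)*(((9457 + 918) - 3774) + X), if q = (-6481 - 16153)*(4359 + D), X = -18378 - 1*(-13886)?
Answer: -208090177191 - 47735106*I*√5205 ≈ -2.0809e+11 - 3.4439e+9*I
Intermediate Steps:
D = I*√5205 (D = √(-5205) = I*√5205 ≈ 72.146*I)
X = -4492 (X = -18378 + 13886 = -4492)
q = -98661606 - 22634*I*√5205 (q = (-6481 - 16153)*(4359 + I*√5205) = -22634*(4359 + I*√5205) = -98661606 - 22634*I*√5205 ≈ -9.8662e+7 - 1.6329e+6*I)
(-6093 + q)*(((9457 + 918) - 3774) + X) = (-6093 + (-98661606 - 22634*I*√5205))*(((9457 + 918) - 3774) - 4492) = (-98667699 - 22634*I*√5205)*((10375 - 3774) - 4492) = (-98667699 - 22634*I*√5205)*(6601 - 4492) = (-98667699 - 22634*I*√5205)*2109 = -208090177191 - 47735106*I*√5205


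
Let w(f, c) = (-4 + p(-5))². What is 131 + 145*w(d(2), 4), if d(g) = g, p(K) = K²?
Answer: 64076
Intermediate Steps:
w(f, c) = 441 (w(f, c) = (-4 + (-5)²)² = (-4 + 25)² = 21² = 441)
131 + 145*w(d(2), 4) = 131 + 145*441 = 131 + 63945 = 64076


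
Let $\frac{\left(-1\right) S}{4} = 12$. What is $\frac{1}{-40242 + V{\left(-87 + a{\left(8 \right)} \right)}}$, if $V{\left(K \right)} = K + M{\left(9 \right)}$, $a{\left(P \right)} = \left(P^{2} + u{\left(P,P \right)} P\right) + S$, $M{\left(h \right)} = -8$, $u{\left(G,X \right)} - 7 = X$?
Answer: $- \frac{1}{40201} \approx -2.4875 \cdot 10^{-5}$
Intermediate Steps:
$S = -48$ ($S = \left(-4\right) 12 = -48$)
$u{\left(G,X \right)} = 7 + X$
$a{\left(P \right)} = -48 + P^{2} + P \left(7 + P\right)$ ($a{\left(P \right)} = \left(P^{2} + \left(7 + P\right) P\right) - 48 = \left(P^{2} + P \left(7 + P\right)\right) - 48 = -48 + P^{2} + P \left(7 + P\right)$)
$V{\left(K \right)} = -8 + K$ ($V{\left(K \right)} = K - 8 = -8 + K$)
$\frac{1}{-40242 + V{\left(-87 + a{\left(8 \right)} \right)}} = \frac{1}{-40242 - \left(79 - 8 \left(7 + 8\right)\right)} = \frac{1}{-40242 + \left(-8 + \left(-87 + \left(-48 + 64 + 8 \cdot 15\right)\right)\right)} = \frac{1}{-40242 + \left(-8 + \left(-87 + \left(-48 + 64 + 120\right)\right)\right)} = \frac{1}{-40242 + \left(-8 + \left(-87 + 136\right)\right)} = \frac{1}{-40242 + \left(-8 + 49\right)} = \frac{1}{-40242 + 41} = \frac{1}{-40201} = - \frac{1}{40201}$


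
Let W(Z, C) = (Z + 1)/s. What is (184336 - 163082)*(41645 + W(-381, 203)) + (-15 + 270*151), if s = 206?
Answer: 91167810995/103 ≈ 8.8512e+8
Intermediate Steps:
W(Z, C) = 1/206 + Z/206 (W(Z, C) = (Z + 1)/206 = (1 + Z)*(1/206) = 1/206 + Z/206)
(184336 - 163082)*(41645 + W(-381, 203)) + (-15 + 270*151) = (184336 - 163082)*(41645 + (1/206 + (1/206)*(-381))) + (-15 + 270*151) = 21254*(41645 + (1/206 - 381/206)) + (-15 + 40770) = 21254*(41645 - 190/103) + 40755 = 21254*(4289245/103) + 40755 = 91163613230/103 + 40755 = 91167810995/103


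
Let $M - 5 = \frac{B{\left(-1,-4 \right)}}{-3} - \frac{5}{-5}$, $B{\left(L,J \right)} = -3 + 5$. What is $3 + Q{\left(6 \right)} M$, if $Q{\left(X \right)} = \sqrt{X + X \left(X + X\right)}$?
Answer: $3 + \frac{16 \sqrt{78}}{3} \approx 50.103$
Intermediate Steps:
$B{\left(L,J \right)} = 2$
$Q{\left(X \right)} = \sqrt{X + 2 X^{2}}$ ($Q{\left(X \right)} = \sqrt{X + X 2 X} = \sqrt{X + 2 X^{2}}$)
$M = \frac{16}{3}$ ($M = 5 + \left(\frac{2}{-3} - \frac{5}{-5}\right) = 5 + \left(2 \left(- \frac{1}{3}\right) - -1\right) = 5 + \left(- \frac{2}{3} + 1\right) = 5 + \frac{1}{3} = \frac{16}{3} \approx 5.3333$)
$3 + Q{\left(6 \right)} M = 3 + \sqrt{6 \left(1 + 2 \cdot 6\right)} \frac{16}{3} = 3 + \sqrt{6 \left(1 + 12\right)} \frac{16}{3} = 3 + \sqrt{6 \cdot 13} \cdot \frac{16}{3} = 3 + \sqrt{78} \cdot \frac{16}{3} = 3 + \frac{16 \sqrt{78}}{3}$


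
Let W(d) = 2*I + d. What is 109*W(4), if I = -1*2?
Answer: 0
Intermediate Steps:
I = -2
W(d) = -4 + d (W(d) = 2*(-2) + d = -4 + d)
109*W(4) = 109*(-4 + 4) = 109*0 = 0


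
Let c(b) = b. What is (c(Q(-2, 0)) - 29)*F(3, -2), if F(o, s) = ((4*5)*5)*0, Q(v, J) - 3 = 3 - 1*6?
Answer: 0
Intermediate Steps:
Q(v, J) = 0 (Q(v, J) = 3 + (3 - 1*6) = 3 + (3 - 6) = 3 - 3 = 0)
F(o, s) = 0 (F(o, s) = (20*5)*0 = 100*0 = 0)
(c(Q(-2, 0)) - 29)*F(3, -2) = (0 - 29)*0 = -29*0 = 0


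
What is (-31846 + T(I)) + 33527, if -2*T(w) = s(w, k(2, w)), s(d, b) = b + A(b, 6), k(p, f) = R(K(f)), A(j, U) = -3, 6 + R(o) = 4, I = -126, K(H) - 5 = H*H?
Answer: 3367/2 ≈ 1683.5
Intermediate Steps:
K(H) = 5 + H**2 (K(H) = 5 + H*H = 5 + H**2)
R(o) = -2 (R(o) = -6 + 4 = -2)
k(p, f) = -2
s(d, b) = -3 + b (s(d, b) = b - 3 = -3 + b)
T(w) = 5/2 (T(w) = -(-3 - 2)/2 = -1/2*(-5) = 5/2)
(-31846 + T(I)) + 33527 = (-31846 + 5/2) + 33527 = -63687/2 + 33527 = 3367/2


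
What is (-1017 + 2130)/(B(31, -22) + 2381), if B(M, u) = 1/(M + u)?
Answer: 10017/21430 ≈ 0.46743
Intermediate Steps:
(-1017 + 2130)/(B(31, -22) + 2381) = (-1017 + 2130)/(1/(31 - 22) + 2381) = 1113/(1/9 + 2381) = 1113/(⅑ + 2381) = 1113/(21430/9) = 1113*(9/21430) = 10017/21430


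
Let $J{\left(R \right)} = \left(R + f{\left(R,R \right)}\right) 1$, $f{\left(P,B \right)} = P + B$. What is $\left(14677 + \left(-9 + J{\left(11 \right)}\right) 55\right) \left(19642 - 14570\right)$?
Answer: $81136784$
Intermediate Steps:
$f{\left(P,B \right)} = B + P$
$J{\left(R \right)} = 3 R$ ($J{\left(R \right)} = \left(R + \left(R + R\right)\right) 1 = \left(R + 2 R\right) 1 = 3 R 1 = 3 R$)
$\left(14677 + \left(-9 + J{\left(11 \right)}\right) 55\right) \left(19642 - 14570\right) = \left(14677 + \left(-9 + 3 \cdot 11\right) 55\right) \left(19642 - 14570\right) = \left(14677 + \left(-9 + 33\right) 55\right) 5072 = \left(14677 + 24 \cdot 55\right) 5072 = \left(14677 + 1320\right) 5072 = 15997 \cdot 5072 = 81136784$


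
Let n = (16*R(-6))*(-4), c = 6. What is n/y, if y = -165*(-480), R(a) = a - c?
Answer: 8/825 ≈ 0.0096970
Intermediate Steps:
R(a) = -6 + a (R(a) = a - 1*6 = a - 6 = -6 + a)
y = 79200
n = 768 (n = (16*(-6 - 6))*(-4) = (16*(-12))*(-4) = -192*(-4) = 768)
n/y = 768/79200 = 768*(1/79200) = 8/825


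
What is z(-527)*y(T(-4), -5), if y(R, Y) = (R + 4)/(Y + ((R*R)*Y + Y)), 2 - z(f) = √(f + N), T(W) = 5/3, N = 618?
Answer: -102/215 + 51*√91/215 ≈ 1.7884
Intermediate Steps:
T(W) = 5/3 (T(W) = 5*(⅓) = 5/3)
z(f) = 2 - √(618 + f) (z(f) = 2 - √(f + 618) = 2 - √(618 + f))
y(R, Y) = (4 + R)/(2*Y + Y*R²) (y(R, Y) = (4 + R)/(Y + (R²*Y + Y)) = (4 + R)/(Y + (Y*R² + Y)) = (4 + R)/(Y + (Y + Y*R²)) = (4 + R)/(2*Y + Y*R²))
z(-527)*y(T(-4), -5) = (2 - √(618 - 527))*((4 + 5/3)/((-5)*(2 + (5/3)²))) = (2 - √91)*(-⅕*17/3/(2 + 25/9)) = (2 - √91)*(-⅕*17/3/43/9) = (2 - √91)*(-⅕*9/43*17/3) = (2 - √91)*(-51/215) = -102/215 + 51*√91/215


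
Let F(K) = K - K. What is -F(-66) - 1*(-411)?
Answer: 411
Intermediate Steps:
F(K) = 0
-F(-66) - 1*(-411) = -1*0 - 1*(-411) = 0 + 411 = 411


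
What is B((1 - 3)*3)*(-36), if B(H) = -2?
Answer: 72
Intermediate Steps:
B((1 - 3)*3)*(-36) = -2*(-36) = 72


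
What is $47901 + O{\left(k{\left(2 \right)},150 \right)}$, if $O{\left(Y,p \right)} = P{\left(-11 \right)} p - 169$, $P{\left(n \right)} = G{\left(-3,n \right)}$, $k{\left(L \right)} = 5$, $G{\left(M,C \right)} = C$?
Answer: $46082$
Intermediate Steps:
$P{\left(n \right)} = n$
$O{\left(Y,p \right)} = -169 - 11 p$ ($O{\left(Y,p \right)} = - 11 p - 169 = -169 - 11 p$)
$47901 + O{\left(k{\left(2 \right)},150 \right)} = 47901 - 1819 = 46082$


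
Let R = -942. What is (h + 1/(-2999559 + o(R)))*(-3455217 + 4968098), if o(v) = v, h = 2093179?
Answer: 9501778748195575318/3000501 ≈ 3.1667e+12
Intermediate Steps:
(h + 1/(-2999559 + o(R)))*(-3455217 + 4968098) = (2093179 + 1/(-2999559 - 942))*(-3455217 + 4968098) = (2093179 + 1/(-3000501))*1512881 = (2093179 - 1/3000501)*1512881 = (6280585682678/3000501)*1512881 = 9501778748195575318/3000501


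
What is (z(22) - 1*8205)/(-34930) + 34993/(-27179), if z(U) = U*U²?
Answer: -184100541/135623210 ≈ -1.3574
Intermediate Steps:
z(U) = U³
(z(22) - 1*8205)/(-34930) + 34993/(-27179) = (22³ - 1*8205)/(-34930) + 34993/(-27179) = (10648 - 8205)*(-1/34930) + 34993*(-1/27179) = 2443*(-1/34930) - 34993/27179 = -349/4990 - 34993/27179 = -184100541/135623210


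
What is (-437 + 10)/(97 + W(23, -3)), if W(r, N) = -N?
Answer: -427/100 ≈ -4.2700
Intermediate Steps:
(-437 + 10)/(97 + W(23, -3)) = (-437 + 10)/(97 - 1*(-3)) = -427/(97 + 3) = -427/100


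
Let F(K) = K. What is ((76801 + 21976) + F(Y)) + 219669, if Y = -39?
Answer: 318407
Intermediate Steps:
((76801 + 21976) + F(Y)) + 219669 = ((76801 + 21976) - 39) + 219669 = (98777 - 39) + 219669 = 98738 + 219669 = 318407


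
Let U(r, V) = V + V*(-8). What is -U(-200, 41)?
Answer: 287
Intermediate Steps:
U(r, V) = -7*V (U(r, V) = V - 8*V = -7*V)
-U(-200, 41) = -(-7)*41 = -1*(-287) = 287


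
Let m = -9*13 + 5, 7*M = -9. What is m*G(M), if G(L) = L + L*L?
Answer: -288/7 ≈ -41.143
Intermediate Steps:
M = -9/7 (M = (⅐)*(-9) = -9/7 ≈ -1.2857)
G(L) = L + L²
m = -112 (m = -117 + 5 = -112)
m*G(M) = -(-144)*(1 - 9/7) = -(-144)*(-2)/7 = -112*18/49 = -288/7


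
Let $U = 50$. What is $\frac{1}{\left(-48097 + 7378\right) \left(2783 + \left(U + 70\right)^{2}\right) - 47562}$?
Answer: $- \frac{1}{699722139} \approx -1.4291 \cdot 10^{-9}$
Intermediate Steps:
$\frac{1}{\left(-48097 + 7378\right) \left(2783 + \left(U + 70\right)^{2}\right) - 47562} = \frac{1}{\left(-48097 + 7378\right) \left(2783 + \left(50 + 70\right)^{2}\right) - 47562} = \frac{1}{- 40719 \left(2783 + 120^{2}\right) - 47562} = \frac{1}{- 40719 \left(2783 + 14400\right) - 47562} = \frac{1}{\left(-40719\right) 17183 - 47562} = \frac{1}{-699674577 - 47562} = \frac{1}{-699722139} = - \frac{1}{699722139}$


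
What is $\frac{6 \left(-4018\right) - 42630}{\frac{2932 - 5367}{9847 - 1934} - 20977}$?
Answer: $\frac{37721271}{11856674} \approx 3.1814$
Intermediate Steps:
$\frac{6 \left(-4018\right) - 42630}{\frac{2932 - 5367}{9847 - 1934} - 20977} = \frac{-24108 - 42630}{- \frac{2435}{7913} - 20977} = - \frac{66738}{\left(-2435\right) \frac{1}{7913} - 20977} = - \frac{66738}{- \frac{2435}{7913} - 20977} = - \frac{66738}{- \frac{165993436}{7913}} = \left(-66738\right) \left(- \frac{7913}{165993436}\right) = \frac{37721271}{11856674}$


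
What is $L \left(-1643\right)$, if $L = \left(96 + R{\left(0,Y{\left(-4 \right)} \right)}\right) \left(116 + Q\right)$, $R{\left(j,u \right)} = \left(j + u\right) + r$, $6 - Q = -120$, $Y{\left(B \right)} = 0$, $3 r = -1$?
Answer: $- \frac{114112922}{3} \approx -3.8038 \cdot 10^{7}$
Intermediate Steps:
$r = - \frac{1}{3}$ ($r = \frac{1}{3} \left(-1\right) = - \frac{1}{3} \approx -0.33333$)
$Q = 126$ ($Q = 6 - -120 = 6 + 120 = 126$)
$R{\left(j,u \right)} = - \frac{1}{3} + j + u$ ($R{\left(j,u \right)} = \left(j + u\right) - \frac{1}{3} = - \frac{1}{3} + j + u$)
$L = \frac{69454}{3}$ ($L = \left(96 + \left(- \frac{1}{3} + 0 + 0\right)\right) \left(116 + 126\right) = \left(96 - \frac{1}{3}\right) 242 = \frac{287}{3} \cdot 242 = \frac{69454}{3} \approx 23151.0$)
$L \left(-1643\right) = \frac{69454}{3} \left(-1643\right) = - \frac{114112922}{3}$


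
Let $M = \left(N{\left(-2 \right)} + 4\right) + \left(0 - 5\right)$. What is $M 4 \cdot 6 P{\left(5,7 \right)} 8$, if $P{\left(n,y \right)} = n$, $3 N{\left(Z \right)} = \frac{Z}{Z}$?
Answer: $-640$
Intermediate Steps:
$N{\left(Z \right)} = \frac{1}{3}$ ($N{\left(Z \right)} = \frac{Z \frac{1}{Z}}{3} = \frac{1}{3} \cdot 1 = \frac{1}{3}$)
$M = - \frac{2}{3}$ ($M = \left(\frac{1}{3} + 4\right) + \left(0 - 5\right) = \frac{13}{3} - 5 = - \frac{2}{3} \approx -0.66667$)
$M 4 \cdot 6 P{\left(5,7 \right)} 8 = \left(- \frac{2}{3}\right) 4 \cdot 6 \cdot 5 \cdot 8 = \left(- \frac{8}{3}\right) 6 \cdot 5 \cdot 8 = \left(-16\right) 5 \cdot 8 = \left(-80\right) 8 = -640$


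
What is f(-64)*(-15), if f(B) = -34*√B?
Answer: 4080*I ≈ 4080.0*I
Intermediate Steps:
f(-64)*(-15) = -272*I*(-15) = 4080*I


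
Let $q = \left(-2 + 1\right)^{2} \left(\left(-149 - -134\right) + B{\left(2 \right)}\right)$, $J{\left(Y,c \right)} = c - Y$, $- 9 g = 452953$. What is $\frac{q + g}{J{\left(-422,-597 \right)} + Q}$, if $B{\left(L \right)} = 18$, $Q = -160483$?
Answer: $\frac{226463}{722961} \approx 0.31324$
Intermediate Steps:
$g = - \frac{452953}{9}$ ($g = \left(- \frac{1}{9}\right) 452953 = - \frac{452953}{9} \approx -50328.0$)
$q = 3$ ($q = \left(-2 + 1\right)^{2} \left(\left(-149 - -134\right) + 18\right) = \left(-1\right)^{2} \left(\left(-149 + 134\right) + 18\right) = 1 \left(-15 + 18\right) = 1 \cdot 3 = 3$)
$\frac{q + g}{J{\left(-422,-597 \right)} + Q} = \frac{3 - \frac{452953}{9}}{\left(-597 - -422\right) - 160483} = - \frac{452926}{9 \left(\left(-597 + 422\right) - 160483\right)} = - \frac{452926}{9 \left(-175 - 160483\right)} = - \frac{452926}{9 \left(-160658\right)} = \left(- \frac{452926}{9}\right) \left(- \frac{1}{160658}\right) = \frac{226463}{722961}$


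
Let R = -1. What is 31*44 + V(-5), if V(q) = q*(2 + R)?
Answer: 1359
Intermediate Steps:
V(q) = q (V(q) = q*(2 - 1) = q*1 = q)
31*44 + V(-5) = 31*44 - 5 = 1364 - 5 = 1359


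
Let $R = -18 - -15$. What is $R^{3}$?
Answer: $-27$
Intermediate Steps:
$R = -3$ ($R = -18 + 15 = -3$)
$R^{3} = \left(-3\right)^{3} = -27$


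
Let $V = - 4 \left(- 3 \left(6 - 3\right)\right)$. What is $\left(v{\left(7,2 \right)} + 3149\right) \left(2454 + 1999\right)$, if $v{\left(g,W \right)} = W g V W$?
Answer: $18511121$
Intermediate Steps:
$V = 36$ ($V = - 4 \left(\left(-3\right) 3\right) = \left(-4\right) \left(-9\right) = 36$)
$v{\left(g,W \right)} = 36 g W^{2}$ ($v{\left(g,W \right)} = W g 36 W = 36 W g W = 36 g W^{2}$)
$\left(v{\left(7,2 \right)} + 3149\right) \left(2454 + 1999\right) = \left(36 \cdot 7 \cdot 2^{2} + 3149\right) \left(2454 + 1999\right) = \left(36 \cdot 7 \cdot 4 + 3149\right) 4453 = \left(1008 + 3149\right) 4453 = 4157 \cdot 4453 = 18511121$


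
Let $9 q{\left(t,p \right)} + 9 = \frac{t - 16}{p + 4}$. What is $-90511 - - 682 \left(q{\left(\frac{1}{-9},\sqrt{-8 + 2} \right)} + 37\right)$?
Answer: $\frac{- 5342679 \sqrt{6} + 21469606 i}{81 \left(\sqrt{6} - 4 i\right)} \approx -66181.0 + 135.93 i$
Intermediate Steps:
$q{\left(t,p \right)} = -1 + \frac{-16 + t}{9 \left(4 + p\right)}$ ($q{\left(t,p \right)} = -1 + \frac{\left(t - 16\right) \frac{1}{p + 4}}{9} = -1 + \frac{\left(-16 + t\right) \frac{1}{4 + p}}{9} = -1 + \frac{\frac{1}{4 + p} \left(-16 + t\right)}{9} = -1 + \frac{-16 + t}{9 \left(4 + p\right)}$)
$-90511 - - 682 \left(q{\left(\frac{1}{-9},\sqrt{-8 + 2} \right)} + 37\right) = -90511 - - 682 \left(\frac{-52 + \frac{1}{-9} - 9 \sqrt{-8 + 2}}{9 \left(4 + \sqrt{-8 + 2}\right)} + 37\right) = -90511 - - 682 \left(\frac{-52 - \frac{1}{9} - 9 \sqrt{-6}}{9 \left(4 + \sqrt{-6}\right)} + 37\right) = -90511 - - 682 \left(\frac{-52 - \frac{1}{9} - 9 i \sqrt{6}}{9 \left(4 + i \sqrt{6}\right)} + 37\right) = -90511 - - 682 \left(\frac{- \frac{469}{9} - 9 i \sqrt{6}}{9 \left(4 + i \sqrt{6}\right)} + 37\right) = -90511 - - 682 \left(37 + \frac{- \frac{469}{9} - 9 i \sqrt{6}}{9 \left(4 + i \sqrt{6}\right)}\right) = -90511 - \left(-25234 - \frac{682 \left(- \frac{469}{9} - 9 i \sqrt{6}\right)}{9 \left(4 + i \sqrt{6}\right)}\right) = -90511 + \left(25234 + \frac{682 \left(- \frac{469}{9} - 9 i \sqrt{6}\right)}{9 \left(4 + i \sqrt{6}\right)}\right) = -65277 + \frac{682 \left(- \frac{469}{9} - 9 i \sqrt{6}\right)}{9 \left(4 + i \sqrt{6}\right)}$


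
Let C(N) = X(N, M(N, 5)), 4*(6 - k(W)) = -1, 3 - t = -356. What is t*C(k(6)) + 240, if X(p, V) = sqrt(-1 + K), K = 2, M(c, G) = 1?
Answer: 599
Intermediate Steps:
t = 359 (t = 3 - 1*(-356) = 3 + 356 = 359)
k(W) = 25/4 (k(W) = 6 - 1/4*(-1) = 6 + 1/4 = 25/4)
X(p, V) = 1 (X(p, V) = sqrt(-1 + 2) = sqrt(1) = 1)
C(N) = 1
t*C(k(6)) + 240 = 359*1 + 240 = 359 + 240 = 599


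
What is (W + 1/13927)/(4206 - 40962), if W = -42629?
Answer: 296847041/255950406 ≈ 1.1598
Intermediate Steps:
(W + 1/13927)/(4206 - 40962) = (-42629 + 1/13927)/(4206 - 40962) = (-42629 + 1/13927)/(-36756) = -593694082/13927*(-1/36756) = 296847041/255950406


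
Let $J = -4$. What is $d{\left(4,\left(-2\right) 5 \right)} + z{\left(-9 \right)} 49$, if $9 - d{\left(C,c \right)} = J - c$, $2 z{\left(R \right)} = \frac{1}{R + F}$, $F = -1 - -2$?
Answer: $- \frac{1}{16} \approx -0.0625$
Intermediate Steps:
$F = 1$ ($F = -1 + 2 = 1$)
$z{\left(R \right)} = \frac{1}{2 \left(1 + R\right)}$ ($z{\left(R \right)} = \frac{1}{2 \left(R + 1\right)} = \frac{1}{2 \left(1 + R\right)}$)
$d{\left(C,c \right)} = 13 + c$ ($d{\left(C,c \right)} = 9 - \left(-4 - c\right) = 9 + \left(4 + c\right) = 13 + c$)
$d{\left(4,\left(-2\right) 5 \right)} + z{\left(-9 \right)} 49 = \left(13 - 10\right) + \frac{1}{2 \left(1 - 9\right)} 49 = \left(13 - 10\right) + \frac{1}{2 \left(-8\right)} 49 = 3 + \frac{1}{2} \left(- \frac{1}{8}\right) 49 = 3 - \frac{49}{16} = - \frac{1}{16}$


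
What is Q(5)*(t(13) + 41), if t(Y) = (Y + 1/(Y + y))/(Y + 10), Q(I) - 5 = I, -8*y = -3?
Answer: 1023000/2461 ≈ 415.68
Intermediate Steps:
y = 3/8 (y = -1/8*(-3) = 3/8 ≈ 0.37500)
Q(I) = 5 + I
t(Y) = (Y + 1/(3/8 + Y))/(10 + Y) (t(Y) = (Y + 1/(Y + 3/8))/(Y + 10) = (Y + 1/(3/8 + Y))/(10 + Y))
Q(5)*(t(13) + 41) = (5 + 5)*((8 + 3*13 + 8*13**2)/(30 + 8*13**2 + 83*13) + 41) = 10*((8 + 39 + 8*169)/(30 + 8*169 + 1079) + 41) = 10*((8 + 39 + 1352)/(30 + 1352 + 1079) + 41) = 10*(1399/2461 + 41) = 10*(102300/2461) = 1023000/2461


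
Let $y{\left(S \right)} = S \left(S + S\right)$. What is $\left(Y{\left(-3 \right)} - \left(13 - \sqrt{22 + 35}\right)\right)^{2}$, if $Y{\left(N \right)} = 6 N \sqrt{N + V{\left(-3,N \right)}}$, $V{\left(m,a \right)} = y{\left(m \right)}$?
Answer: $\left(13 - \sqrt{57} + 18 \sqrt{15}\right)^{2} \approx 5649.6$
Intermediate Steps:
$y{\left(S \right)} = 2 S^{2}$ ($y{\left(S \right)} = S 2 S = 2 S^{2}$)
$V{\left(m,a \right)} = 2 m^{2}$
$Y{\left(N \right)} = 6 N \sqrt{18 + N}$ ($Y{\left(N \right)} = 6 N \sqrt{N + 2 \left(-3\right)^{2}} = 6 N \sqrt{N + 2 \cdot 9} = 6 N \sqrt{N + 18} = 6 N \sqrt{18 + N}$)
$\left(Y{\left(-3 \right)} - \left(13 - \sqrt{22 + 35}\right)\right)^{2} = \left(6 \left(-3\right) \sqrt{18 - 3} - \left(13 - \sqrt{22 + 35}\right)\right)^{2} = \left(6 \left(-3\right) \sqrt{15} - \left(13 - \sqrt{57}\right)\right)^{2} = \left(- 18 \sqrt{15} - \left(13 - \sqrt{57}\right)\right)^{2} = \left(-13 + \sqrt{57} - 18 \sqrt{15}\right)^{2}$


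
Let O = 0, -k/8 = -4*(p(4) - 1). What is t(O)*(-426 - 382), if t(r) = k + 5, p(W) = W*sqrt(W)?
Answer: -185032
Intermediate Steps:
p(W) = W**(3/2)
k = 224 (k = -(-32)*(4**(3/2) - 1) = -(-32)*(8 - 1) = -(-32)*7 = -8*(-28) = 224)
t(r) = 229 (t(r) = 224 + 5 = 229)
t(O)*(-426 - 382) = 229*(-426 - 382) = 229*(-808) = -185032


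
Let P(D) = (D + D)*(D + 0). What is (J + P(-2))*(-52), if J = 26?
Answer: -1768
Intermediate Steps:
P(D) = 2*D² (P(D) = (2*D)*D = 2*D²)
(J + P(-2))*(-52) = (26 + 2*(-2)²)*(-52) = (26 + 2*4)*(-52) = (26 + 8)*(-52) = 34*(-52) = -1768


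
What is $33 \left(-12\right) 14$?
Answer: $-5544$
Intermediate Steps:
$33 \left(-12\right) 14 = \left(-396\right) 14 = -5544$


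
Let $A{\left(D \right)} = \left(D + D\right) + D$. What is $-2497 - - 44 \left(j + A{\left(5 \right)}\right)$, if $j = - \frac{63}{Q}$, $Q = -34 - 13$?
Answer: $- \frac{83567}{47} \approx -1778.0$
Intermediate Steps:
$Q = -47$
$A{\left(D \right)} = 3 D$ ($A{\left(D \right)} = 2 D + D = 3 D$)
$j = \frac{63}{47}$ ($j = - \frac{63}{-47} = \left(-63\right) \left(- \frac{1}{47}\right) = \frac{63}{47} \approx 1.3404$)
$-2497 - - 44 \left(j + A{\left(5 \right)}\right) = -2497 - - 44 \left(\frac{63}{47} + 3 \cdot 5\right) = -2497 - - 44 \left(\frac{63}{47} + 15\right) = -2497 - \left(-44\right) \frac{768}{47} = -2497 - - \frac{33792}{47} = -2497 + \frac{33792}{47} = - \frac{83567}{47}$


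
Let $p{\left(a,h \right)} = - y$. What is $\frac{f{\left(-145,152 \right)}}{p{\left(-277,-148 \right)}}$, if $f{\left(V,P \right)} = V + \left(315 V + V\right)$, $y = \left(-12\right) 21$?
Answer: $- \frac{45965}{252} \approx -182.4$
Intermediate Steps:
$y = -252$
$f{\left(V,P \right)} = 317 V$ ($f{\left(V,P \right)} = V + 316 V = 317 V$)
$p{\left(a,h \right)} = 252$ ($p{\left(a,h \right)} = \left(-1\right) \left(-252\right) = 252$)
$\frac{f{\left(-145,152 \right)}}{p{\left(-277,-148 \right)}} = \frac{317 \left(-145\right)}{252} = \left(-45965\right) \frac{1}{252} = - \frac{45965}{252}$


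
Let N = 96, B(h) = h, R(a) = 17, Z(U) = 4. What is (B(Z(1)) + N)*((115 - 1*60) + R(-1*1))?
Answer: 7200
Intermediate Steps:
(B(Z(1)) + N)*((115 - 1*60) + R(-1*1)) = (4 + 96)*((115 - 1*60) + 17) = 100*((115 - 60) + 17) = 100*(55 + 17) = 100*72 = 7200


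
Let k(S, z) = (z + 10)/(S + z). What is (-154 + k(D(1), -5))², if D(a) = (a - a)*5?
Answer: 24025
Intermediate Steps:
D(a) = 0 (D(a) = 0*5 = 0)
k(S, z) = (10 + z)/(S + z)
(-154 + k(D(1), -5))² = (-154 + (10 - 5)/(0 - 5))² = (-154 + 5/(-5))² = (-154 - ⅕*5)² = (-154 - 1)² = (-155)² = 24025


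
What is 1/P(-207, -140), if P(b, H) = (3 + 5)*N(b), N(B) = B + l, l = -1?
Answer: -1/1664 ≈ -0.00060096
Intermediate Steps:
N(B) = -1 + B (N(B) = B - 1 = -1 + B)
P(b, H) = -8 + 8*b (P(b, H) = (3 + 5)*(-1 + b) = 8*(-1 + b) = -8 + 8*b)
1/P(-207, -140) = 1/(-8 + 8*(-207)) = 1/(-8 - 1656) = 1/(-1664) = -1/1664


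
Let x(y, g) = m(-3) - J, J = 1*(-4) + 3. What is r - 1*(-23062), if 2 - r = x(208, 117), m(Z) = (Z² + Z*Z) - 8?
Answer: 23053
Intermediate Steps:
m(Z) = -8 + 2*Z² (m(Z) = (Z² + Z²) - 8 = 2*Z² - 8 = -8 + 2*Z²)
J = -1 (J = -4 + 3 = -1)
x(y, g) = 11 (x(y, g) = (-8 + 2*(-3)²) - 1*(-1) = (-8 + 2*9) + 1 = (-8 + 18) + 1 = 10 + 1 = 11)
r = -9 (r = 2 - 1*11 = 2 - 11 = -9)
r - 1*(-23062) = -9 - 1*(-23062) = -9 + 23062 = 23053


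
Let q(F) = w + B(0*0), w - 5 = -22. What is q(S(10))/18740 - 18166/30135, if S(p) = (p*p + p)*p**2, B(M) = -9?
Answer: -6824287/11294598 ≈ -0.60421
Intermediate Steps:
w = -17 (w = 5 - 22 = -17)
S(p) = p**2*(p + p**2) (S(p) = (p**2 + p)*p**2 = (p + p**2)*p**2 = p**2*(p + p**2))
q(F) = -26 (q(F) = -17 - 9 = -26)
q(S(10))/18740 - 18166/30135 = -26/18740 - 18166/30135 = -26*1/18740 - 18166*1/30135 = -13/9370 - 18166/30135 = -6824287/11294598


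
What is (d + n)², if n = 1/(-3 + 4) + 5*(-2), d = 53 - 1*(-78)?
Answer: 14884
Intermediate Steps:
d = 131 (d = 53 + 78 = 131)
n = -9 (n = 1/1 - 10 = 1 - 10 = -9)
(d + n)² = (131 - 9)² = 122² = 14884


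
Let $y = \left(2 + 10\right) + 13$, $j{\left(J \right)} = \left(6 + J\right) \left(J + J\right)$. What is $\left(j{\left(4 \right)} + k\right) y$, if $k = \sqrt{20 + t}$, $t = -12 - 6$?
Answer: $2000 + 25 \sqrt{2} \approx 2035.4$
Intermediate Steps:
$t = -18$
$j{\left(J \right)} = 2 J \left(6 + J\right)$ ($j{\left(J \right)} = \left(6 + J\right) 2 J = 2 J \left(6 + J\right)$)
$k = \sqrt{2}$ ($k = \sqrt{20 - 18} = \sqrt{2} \approx 1.4142$)
$y = 25$ ($y = 12 + 13 = 25$)
$\left(j{\left(4 \right)} + k\right) y = \left(2 \cdot 4 \left(6 + 4\right) + \sqrt{2}\right) 25 = \left(2 \cdot 4 \cdot 10 + \sqrt{2}\right) 25 = \left(80 + \sqrt{2}\right) 25 = 2000 + 25 \sqrt{2}$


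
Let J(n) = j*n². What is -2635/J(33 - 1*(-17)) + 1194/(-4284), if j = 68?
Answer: -210067/714000 ≈ -0.29421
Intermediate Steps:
J(n) = 68*n²
-2635/J(33 - 1*(-17)) + 1194/(-4284) = -2635*1/(68*(33 - 1*(-17))²) + 1194/(-4284) = -2635*1/(68*(33 + 17)²) + 1194*(-1/4284) = -2635/(68*50²) - 199/714 = -2635/(68*2500) - 199/714 = -2635/170000 - 199/714 = -2635*1/170000 - 199/714 = -31/2000 - 199/714 = -210067/714000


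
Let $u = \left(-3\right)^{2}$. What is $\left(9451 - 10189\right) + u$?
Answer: $-729$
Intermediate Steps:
$u = 9$
$\left(9451 - 10189\right) + u = \left(9451 - 10189\right) + 9 = -738 + 9 = -729$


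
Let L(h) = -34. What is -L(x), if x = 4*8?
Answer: 34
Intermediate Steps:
x = 32
-L(x) = -1*(-34) = 34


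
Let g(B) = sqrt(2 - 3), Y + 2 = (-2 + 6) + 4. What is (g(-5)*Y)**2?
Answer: -36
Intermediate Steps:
Y = 6 (Y = -2 + ((-2 + 6) + 4) = -2 + (4 + 4) = -2 + 8 = 6)
g(B) = I (g(B) = sqrt(-1) = I)
(g(-5)*Y)**2 = (I*6)**2 = (6*I)**2 = -36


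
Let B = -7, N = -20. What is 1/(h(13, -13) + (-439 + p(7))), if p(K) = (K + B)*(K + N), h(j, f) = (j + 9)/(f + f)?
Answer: -13/5718 ≈ -0.0022735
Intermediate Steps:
h(j, f) = (9 + j)/(2*f) (h(j, f) = (9 + j)/((2*f)) = (9 + j)*(1/(2*f)) = (9 + j)/(2*f))
p(K) = (-20 + K)*(-7 + K) (p(K) = (K - 7)*(K - 20) = (-7 + K)*(-20 + K) = (-20 + K)*(-7 + K))
1/(h(13, -13) + (-439 + p(7))) = 1/((½)*(9 + 13)/(-13) + (-439 + (140 + 7² - 27*7))) = 1/((½)*(-1/13)*22 + (-439 + (140 + 49 - 189))) = 1/(-11/13 + (-439 + 0)) = 1/(-11/13 - 439) = 1/(-5718/13) = -13/5718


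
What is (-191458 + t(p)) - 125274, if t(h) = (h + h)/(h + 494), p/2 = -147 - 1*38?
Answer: -9818877/31 ≈ -3.1674e+5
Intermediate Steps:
p = -370 (p = 2*(-147 - 1*38) = 2*(-147 - 38) = 2*(-185) = -370)
t(h) = 2*h/(494 + h) (t(h) = (2*h)/(494 + h) = 2*h/(494 + h))
(-191458 + t(p)) - 125274 = (-191458 + 2*(-370)/(494 - 370)) - 125274 = (-191458 + 2*(-370)/124) - 125274 = (-191458 + 2*(-370)*(1/124)) - 125274 = (-191458 - 185/31) - 125274 = -5935383/31 - 125274 = -9818877/31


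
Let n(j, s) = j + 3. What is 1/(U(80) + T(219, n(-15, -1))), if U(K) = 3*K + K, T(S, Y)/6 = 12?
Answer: 1/392 ≈ 0.0025510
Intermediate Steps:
n(j, s) = 3 + j
T(S, Y) = 72 (T(S, Y) = 6*12 = 72)
U(K) = 4*K
1/(U(80) + T(219, n(-15, -1))) = 1/(4*80 + 72) = 1/(320 + 72) = 1/392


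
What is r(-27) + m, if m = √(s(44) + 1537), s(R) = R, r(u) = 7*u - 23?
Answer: -212 + √1581 ≈ -172.24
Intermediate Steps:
r(u) = -23 + 7*u
m = √1581 (m = √(44 + 1537) = √1581 ≈ 39.762)
r(-27) + m = (-23 + 7*(-27)) + √1581 = (-23 - 189) + √1581 = -212 + √1581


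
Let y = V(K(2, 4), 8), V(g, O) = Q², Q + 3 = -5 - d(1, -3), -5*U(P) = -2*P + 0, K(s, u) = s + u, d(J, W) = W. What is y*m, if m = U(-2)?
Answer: -20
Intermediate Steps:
U(P) = 2*P/5 (U(P) = -(-2*P + 0)/5 = -(-2)*P/5 = 2*P/5)
Q = -5 (Q = -3 + (-5 - 1*(-3)) = -3 + (-5 + 3) = -3 - 2 = -5)
m = -⅘ (m = (⅖)*(-2) = -⅘ ≈ -0.80000)
V(g, O) = 25 (V(g, O) = (-5)² = 25)
y = 25
y*m = 25*(-⅘) = -20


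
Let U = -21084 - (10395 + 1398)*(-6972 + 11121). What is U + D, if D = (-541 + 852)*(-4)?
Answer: -48951485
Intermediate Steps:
D = -1244 (D = 311*(-4) = -1244)
U = -48950241 (U = -21084 - 11793*4149 = -21084 - 1*48929157 = -21084 - 48929157 = -48950241)
U + D = -48950241 - 1244 = -48951485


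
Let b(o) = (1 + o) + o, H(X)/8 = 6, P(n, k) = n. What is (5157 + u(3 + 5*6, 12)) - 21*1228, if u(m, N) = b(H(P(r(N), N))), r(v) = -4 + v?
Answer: -20534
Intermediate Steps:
H(X) = 48 (H(X) = 8*6 = 48)
b(o) = 1 + 2*o
u(m, N) = 97 (u(m, N) = 1 + 2*48 = 1 + 96 = 97)
(5157 + u(3 + 5*6, 12)) - 21*1228 = (5157 + 97) - 21*1228 = 5254 - 25788 = -20534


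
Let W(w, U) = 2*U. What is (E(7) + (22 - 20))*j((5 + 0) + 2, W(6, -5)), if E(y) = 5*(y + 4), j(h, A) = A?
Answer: -570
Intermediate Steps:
E(y) = 20 + 5*y (E(y) = 5*(4 + y) = 20 + 5*y)
(E(7) + (22 - 20))*j((5 + 0) + 2, W(6, -5)) = ((20 + 5*7) + (22 - 20))*(2*(-5)) = ((20 + 35) + 2)*(-10) = (55 + 2)*(-10) = 57*(-10) = -570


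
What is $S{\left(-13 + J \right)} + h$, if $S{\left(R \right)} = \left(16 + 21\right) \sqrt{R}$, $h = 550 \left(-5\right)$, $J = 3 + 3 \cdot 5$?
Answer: $-2750 + 37 \sqrt{5} \approx -2667.3$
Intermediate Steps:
$J = 18$ ($J = 3 + 15 = 18$)
$h = -2750$
$S{\left(R \right)} = 37 \sqrt{R}$
$S{\left(-13 + J \right)} + h = 37 \sqrt{-13 + 18} - 2750 = 37 \sqrt{5} - 2750 = -2750 + 37 \sqrt{5}$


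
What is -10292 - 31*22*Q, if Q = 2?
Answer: -11656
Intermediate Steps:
-10292 - 31*22*Q = -10292 - 31*22*2 = -10292 - 682*2 = -10292 - 1*1364 = -10292 - 1364 = -11656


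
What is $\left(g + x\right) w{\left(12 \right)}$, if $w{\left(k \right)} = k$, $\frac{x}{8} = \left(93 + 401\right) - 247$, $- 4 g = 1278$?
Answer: $19878$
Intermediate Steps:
$g = - \frac{639}{2}$ ($g = \left(- \frac{1}{4}\right) 1278 = - \frac{639}{2} \approx -319.5$)
$x = 1976$ ($x = 8 \left(\left(93 + 401\right) - 247\right) = 8 \left(494 - 247\right) = 8 \cdot 247 = 1976$)
$\left(g + x\right) w{\left(12 \right)} = \left(- \frac{639}{2} + 1976\right) 12 = \frac{3313}{2} \cdot 12 = 19878$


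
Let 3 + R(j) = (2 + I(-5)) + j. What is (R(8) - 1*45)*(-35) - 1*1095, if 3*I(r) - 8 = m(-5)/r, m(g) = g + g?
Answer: 355/3 ≈ 118.33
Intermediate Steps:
m(g) = 2*g
I(r) = 8/3 - 10/(3*r) (I(r) = 8/3 + ((2*(-5))/r)/3 = 8/3 + (-10/r)/3 = 8/3 - 10/(3*r))
R(j) = 7/3 + j (R(j) = -3 + ((2 + (⅔)*(-5 + 4*(-5))/(-5)) + j) = -3 + ((2 + (⅔)*(-⅕)*(-5 - 20)) + j) = -3 + ((2 + (⅔)*(-⅕)*(-25)) + j) = -3 + ((2 + 10/3) + j) = -3 + (16/3 + j) = 7/3 + j)
(R(8) - 1*45)*(-35) - 1*1095 = ((7/3 + 8) - 1*45)*(-35) - 1*1095 = (31/3 - 45)*(-35) - 1095 = -104/3*(-35) - 1095 = 3640/3 - 1095 = 355/3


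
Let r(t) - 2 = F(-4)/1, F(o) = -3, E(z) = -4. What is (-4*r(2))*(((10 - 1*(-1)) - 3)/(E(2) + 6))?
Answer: 16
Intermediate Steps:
r(t) = -1 (r(t) = 2 - 3/1 = 2 - 3*1 = 2 - 3 = -1)
(-4*r(2))*(((10 - 1*(-1)) - 3)/(E(2) + 6)) = (-4*(-1))*(((10 - 1*(-1)) - 3)/(-4 + 6)) = 4*(((10 + 1) - 3)/2) = 4*((11 - 3)*(½)) = 4*(8*(½)) = 4*4 = 16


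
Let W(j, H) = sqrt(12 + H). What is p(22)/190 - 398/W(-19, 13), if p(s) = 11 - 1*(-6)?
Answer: -15107/190 ≈ -79.510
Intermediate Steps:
p(s) = 17 (p(s) = 11 + 6 = 17)
p(22)/190 - 398/W(-19, 13) = 17/190 - 398/sqrt(12 + 13) = 17*(1/190) - 398/(sqrt(25)) = 17/190 - 398/5 = -15107/190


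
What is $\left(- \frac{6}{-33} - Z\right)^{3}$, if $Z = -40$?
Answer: $\frac{86350888}{1331} \approx 64877.0$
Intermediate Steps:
$\left(- \frac{6}{-33} - Z\right)^{3} = \left(- \frac{6}{-33} - -40\right)^{3} = \left(\left(-6\right) \left(- \frac{1}{33}\right) + 40\right)^{3} = \left(\frac{2}{11} + 40\right)^{3} = \left(\frac{442}{11}\right)^{3} = \frac{86350888}{1331}$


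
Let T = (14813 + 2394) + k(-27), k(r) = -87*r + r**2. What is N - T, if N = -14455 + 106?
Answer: -34634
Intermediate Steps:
k(r) = r**2 - 87*r
N = -14349
T = 20285 (T = (14813 + 2394) - 27*(-87 - 27) = 17207 - 27*(-114) = 17207 + 3078 = 20285)
N - T = -14349 - 1*20285 = -14349 - 20285 = -34634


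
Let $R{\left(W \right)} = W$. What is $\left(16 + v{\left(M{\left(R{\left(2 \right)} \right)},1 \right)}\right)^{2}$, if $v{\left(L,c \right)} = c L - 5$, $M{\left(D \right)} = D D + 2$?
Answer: $289$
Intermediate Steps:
$M{\left(D \right)} = 2 + D^{2}$ ($M{\left(D \right)} = D^{2} + 2 = 2 + D^{2}$)
$v{\left(L,c \right)} = -5 + L c$ ($v{\left(L,c \right)} = L c - 5 = -5 + L c$)
$\left(16 + v{\left(M{\left(R{\left(2 \right)} \right)},1 \right)}\right)^{2} = \left(16 - \left(5 - \left(2 + 2^{2}\right) 1\right)\right)^{2} = \left(16 - \left(5 - \left(2 + 4\right) 1\right)\right)^{2} = \left(16 + \left(-5 + 6 \cdot 1\right)\right)^{2} = \left(16 + \left(-5 + 6\right)\right)^{2} = \left(16 + 1\right)^{2} = 17^{2} = 289$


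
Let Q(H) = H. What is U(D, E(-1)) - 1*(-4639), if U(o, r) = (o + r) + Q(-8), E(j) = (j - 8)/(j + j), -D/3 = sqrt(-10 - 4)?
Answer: 9271/2 - 3*I*sqrt(14) ≈ 4635.5 - 11.225*I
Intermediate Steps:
D = -3*I*sqrt(14) (D = -3*sqrt(-10 - 4) = -3*I*sqrt(14) ≈ -11.225*I)
E(j) = (-8 + j)/(2*j) (E(j) = (-8 + j)/((2*j)) = (-8 + j)*(1/(2*j)) = (-8 + j)/(2*j))
U(o, r) = -8 + o + r (U(o, r) = (o + r) - 8 = -8 + o + r)
U(D, E(-1)) - 1*(-4639) = (-8 - 3*I*sqrt(14) + (1/2)*(-8 - 1)/(-1)) - 1*(-4639) = (-8 - 3*I*sqrt(14) + (1/2)*(-1)*(-9)) + 4639 = (-8 - 3*I*sqrt(14) + 9/2) + 4639 = (-7/2 - 3*I*sqrt(14)) + 4639 = 9271/2 - 3*I*sqrt(14)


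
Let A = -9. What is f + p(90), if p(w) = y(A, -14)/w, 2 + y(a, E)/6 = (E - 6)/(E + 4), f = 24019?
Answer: 24019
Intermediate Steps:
y(a, E) = -12 + 6*(-6 + E)/(4 + E) (y(a, E) = -12 + 6*((E - 6)/(E + 4)) = -12 + 6*((-6 + E)/(4 + E)) = -12 + 6*(-6 + E)/(4 + E))
p(w) = 0 (p(w) = (6*(-14 - 1*(-14))/(4 - 14))/w = (6*(-14 + 14)/(-10))/w = (6*(-⅒)*0)/w = 0/w = 0)
f + p(90) = 24019 + 0 = 24019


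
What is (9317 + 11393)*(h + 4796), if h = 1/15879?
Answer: 1577184236350/15879 ≈ 9.9325e+7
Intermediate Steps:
h = 1/15879 ≈ 6.2976e-5
(9317 + 11393)*(h + 4796) = (9317 + 11393)*(1/15879 + 4796) = 20710*(76155685/15879) = 1577184236350/15879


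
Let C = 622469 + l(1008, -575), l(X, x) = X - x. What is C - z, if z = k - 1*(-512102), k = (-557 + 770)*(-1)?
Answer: 112163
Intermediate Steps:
k = -213 (k = 213*(-1) = -213)
z = 511889 (z = -213 - 1*(-512102) = -213 + 512102 = 511889)
C = 624052 (C = 622469 + (1008 - 1*(-575)) = 622469 + (1008 + 575) = 622469 + 1583 = 624052)
C - z = 624052 - 1*511889 = 624052 - 511889 = 112163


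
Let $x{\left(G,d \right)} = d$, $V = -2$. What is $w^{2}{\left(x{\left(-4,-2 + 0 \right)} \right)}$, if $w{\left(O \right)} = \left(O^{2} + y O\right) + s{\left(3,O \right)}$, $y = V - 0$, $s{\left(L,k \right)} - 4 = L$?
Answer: $225$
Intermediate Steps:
$s{\left(L,k \right)} = 4 + L$
$y = -2$ ($y = -2 - 0 = -2 + 0 = -2$)
$w{\left(O \right)} = 7 + O^{2} - 2 O$ ($w{\left(O \right)} = \left(O^{2} - 2 O\right) + \left(4 + 3\right) = \left(O^{2} - 2 O\right) + 7 = 7 + O^{2} - 2 O$)
$w^{2}{\left(x{\left(-4,-2 + 0 \right)} \right)} = \left(7 + \left(-2 + 0\right)^{2} - 2 \left(-2 + 0\right)\right)^{2} = \left(7 + \left(-2\right)^{2} - -4\right)^{2} = \left(7 + 4 + 4\right)^{2} = 15^{2} = 225$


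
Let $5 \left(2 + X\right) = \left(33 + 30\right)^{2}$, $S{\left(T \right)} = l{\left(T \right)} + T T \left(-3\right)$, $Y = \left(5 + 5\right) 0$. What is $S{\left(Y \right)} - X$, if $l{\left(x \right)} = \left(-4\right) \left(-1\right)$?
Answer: $- \frac{3939}{5} \approx -787.8$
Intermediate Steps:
$l{\left(x \right)} = 4$
$Y = 0$ ($Y = 10 \cdot 0 = 0$)
$S{\left(T \right)} = 4 - 3 T^{2}$ ($S{\left(T \right)} = 4 + T T \left(-3\right) = 4 + T^{2} \left(-3\right) = 4 - 3 T^{2}$)
$X = \frac{3959}{5}$ ($X = -2 + \frac{\left(33 + 30\right)^{2}}{5} = -2 + \frac{63^{2}}{5} = -2 + \frac{1}{5} \cdot 3969 = -2 + \frac{3969}{5} = \frac{3959}{5} \approx 791.8$)
$S{\left(Y \right)} - X = \left(4 - 3 \cdot 0^{2}\right) - \frac{3959}{5} = \left(4 - 0\right) - \frac{3959}{5} = \left(4 + 0\right) - \frac{3959}{5} = 4 - \frac{3959}{5} = - \frac{3939}{5}$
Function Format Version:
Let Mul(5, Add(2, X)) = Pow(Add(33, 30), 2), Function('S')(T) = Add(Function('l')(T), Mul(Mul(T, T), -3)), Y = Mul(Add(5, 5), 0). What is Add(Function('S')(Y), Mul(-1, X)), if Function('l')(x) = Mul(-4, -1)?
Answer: Rational(-3939, 5) ≈ -787.80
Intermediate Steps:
Function('l')(x) = 4
Y = 0 (Y = Mul(10, 0) = 0)
Function('S')(T) = Add(4, Mul(-3, Pow(T, 2))) (Function('S')(T) = Add(4, Mul(Mul(T, T), -3)) = Add(4, Mul(Pow(T, 2), -3)) = Add(4, Mul(-3, Pow(T, 2))))
X = Rational(3959, 5) (X = Add(-2, Mul(Rational(1, 5), Pow(Add(33, 30), 2))) = Add(-2, Mul(Rational(1, 5), Pow(63, 2))) = Add(-2, Mul(Rational(1, 5), 3969)) = Add(-2, Rational(3969, 5)) = Rational(3959, 5) ≈ 791.80)
Add(Function('S')(Y), Mul(-1, X)) = Add(Add(4, Mul(-3, Pow(0, 2))), Mul(-1, Rational(3959, 5))) = Add(Add(4, Mul(-3, 0)), Rational(-3959, 5)) = Add(Add(4, 0), Rational(-3959, 5)) = Add(4, Rational(-3959, 5)) = Rational(-3939, 5)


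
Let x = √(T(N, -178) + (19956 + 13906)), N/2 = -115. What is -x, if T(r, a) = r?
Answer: -4*√2102 ≈ -183.39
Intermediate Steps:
N = -230 (N = 2*(-115) = -230)
x = 4*√2102 (x = √(-230 + (19956 + 13906)) = √(-230 + 33862) = √33632 = 4*√2102 ≈ 183.39)
-x = -4*√2102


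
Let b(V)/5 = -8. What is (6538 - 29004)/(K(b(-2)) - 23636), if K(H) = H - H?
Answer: 11233/11818 ≈ 0.95050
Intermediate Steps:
b(V) = -40 (b(V) = 5*(-8) = -40)
K(H) = 0
(6538 - 29004)/(K(b(-2)) - 23636) = (6538 - 29004)/(0 - 23636) = -22466/(-23636) = -22466*(-1/23636) = 11233/11818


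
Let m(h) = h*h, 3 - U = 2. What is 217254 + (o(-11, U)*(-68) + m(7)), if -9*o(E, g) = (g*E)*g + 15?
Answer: 1955999/9 ≈ 2.1733e+5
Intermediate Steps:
U = 1 (U = 3 - 1*2 = 3 - 2 = 1)
m(h) = h²
o(E, g) = -5/3 - E*g²/9 (o(E, g) = -((g*E)*g + 15)/9 = -((E*g)*g + 15)/9 = -(E*g² + 15)/9 = -(15 + E*g²)/9 = -5/3 - E*g²/9)
217254 + (o(-11, U)*(-68) + m(7)) = 217254 + ((-5/3 - ⅑*(-11)*1²)*(-68) + 7²) = 217254 + ((-5/3 - ⅑*(-11)*1)*(-68) + 49) = 217254 + ((-5/3 + 11/9)*(-68) + 49) = 217254 + (-4/9*(-68) + 49) = 217254 + (272/9 + 49) = 217254 + 713/9 = 1955999/9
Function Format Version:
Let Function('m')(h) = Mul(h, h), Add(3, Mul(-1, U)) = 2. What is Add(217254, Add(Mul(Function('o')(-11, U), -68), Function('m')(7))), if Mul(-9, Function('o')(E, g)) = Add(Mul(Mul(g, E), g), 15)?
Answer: Rational(1955999, 9) ≈ 2.1733e+5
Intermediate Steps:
U = 1 (U = Add(3, Mul(-1, 2)) = Add(3, -2) = 1)
Function('m')(h) = Pow(h, 2)
Function('o')(E, g) = Add(Rational(-5, 3), Mul(Rational(-1, 9), E, Pow(g, 2))) (Function('o')(E, g) = Mul(Rational(-1, 9), Add(Mul(Mul(g, E), g), 15)) = Mul(Rational(-1, 9), Add(Mul(Mul(E, g), g), 15)) = Mul(Rational(-1, 9), Add(Mul(E, Pow(g, 2)), 15)) = Mul(Rational(-1, 9), Add(15, Mul(E, Pow(g, 2)))) = Add(Rational(-5, 3), Mul(Rational(-1, 9), E, Pow(g, 2))))
Add(217254, Add(Mul(Function('o')(-11, U), -68), Function('m')(7))) = Add(217254, Add(Mul(Add(Rational(-5, 3), Mul(Rational(-1, 9), -11, Pow(1, 2))), -68), Pow(7, 2))) = Add(217254, Add(Mul(Add(Rational(-5, 3), Mul(Rational(-1, 9), -11, 1)), -68), 49)) = Add(217254, Add(Mul(Add(Rational(-5, 3), Rational(11, 9)), -68), 49)) = Add(217254, Add(Mul(Rational(-4, 9), -68), 49)) = Add(217254, Add(Rational(272, 9), 49)) = Add(217254, Rational(713, 9)) = Rational(1955999, 9)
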